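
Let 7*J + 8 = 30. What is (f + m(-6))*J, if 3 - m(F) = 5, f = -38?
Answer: -880/7 ≈ -125.71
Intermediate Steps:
J = 22/7 (J = -8/7 + (⅐)*30 = -8/7 + 30/7 = 22/7 ≈ 3.1429)
m(F) = -2 (m(F) = 3 - 1*5 = 3 - 5 = -2)
(f + m(-6))*J = (-38 - 2)*(22/7) = -40*22/7 = -880/7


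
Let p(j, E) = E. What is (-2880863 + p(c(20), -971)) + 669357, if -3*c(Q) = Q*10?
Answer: -2212477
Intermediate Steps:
c(Q) = -10*Q/3 (c(Q) = -Q*10/3 = -10*Q/3)
(-2880863 + p(c(20), -971)) + 669357 = (-2880863 - 971) + 669357 = -2881834 + 669357 = -2212477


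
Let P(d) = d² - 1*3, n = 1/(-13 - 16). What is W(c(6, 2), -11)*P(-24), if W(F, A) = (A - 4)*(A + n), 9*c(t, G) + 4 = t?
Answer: 2750400/29 ≈ 94841.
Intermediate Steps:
n = -1/29 (n = 1/(-29) = -1/29 ≈ -0.034483)
P(d) = -3 + d² (P(d) = d² - 3 = -3 + d²)
c(t, G) = -4/9 + t/9
W(F, A) = (-4 + A)*(-1/29 + A) (W(F, A) = (A - 4)*(A - 1/29) = (-4 + A)*(-1/29 + A))
W(c(6, 2), -11)*P(-24) = (4/29 + (-11)² - 117/29*(-11))*(-3 + (-24)²) = (4/29 + 121 + 1287/29)*(-3 + 576) = (4800/29)*573 = 2750400/29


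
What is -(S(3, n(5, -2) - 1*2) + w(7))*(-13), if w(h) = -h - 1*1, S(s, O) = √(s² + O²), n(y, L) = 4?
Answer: -104 + 13*√13 ≈ -57.128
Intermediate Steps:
S(s, O) = √(O² + s²)
w(h) = -1 - h (w(h) = -h - 1 = -1 - h)
-(S(3, n(5, -2) - 1*2) + w(7))*(-13) = -(√((4 - 1*2)² + 3²) + (-1 - 1*7))*(-13) = -(√((4 - 2)² + 9) + (-1 - 7))*(-13) = -(√(2² + 9) - 8)*(-13) = -(√(4 + 9) - 8)*(-13) = -(√13 - 8)*(-13) = -(-8 + √13)*(-13) = -(104 - 13*√13) = -104 + 13*√13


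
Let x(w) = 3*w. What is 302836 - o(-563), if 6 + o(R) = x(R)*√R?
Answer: 302842 + 1689*I*√563 ≈ 3.0284e+5 + 40076.0*I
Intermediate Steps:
o(R) = -6 + 3*R^(3/2) (o(R) = -6 + (3*R)*√R = -6 + 3*R^(3/2))
302836 - o(-563) = 302836 - (-6 + 3*(-563)^(3/2)) = 302836 - (-6 + 3*(-563*I*√563)) = 302836 - (-6 - 1689*I*√563) = 302836 + (6 + 1689*I*√563) = 302842 + 1689*I*√563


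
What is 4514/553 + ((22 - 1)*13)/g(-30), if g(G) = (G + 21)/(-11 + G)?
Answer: 2076785/1659 ≈ 1251.8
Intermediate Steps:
g(G) = (21 + G)/(-11 + G)
4514/553 + ((22 - 1)*13)/g(-30) = 4514/553 + ((22 - 1)*13)/(((21 - 30)/(-11 - 30))) = 4514*(1/553) + (21*13)/((-9/(-41))) = 4514/553 + 273/((-1/41*(-9))) = 4514/553 + 273/(9/41) = 4514/553 + 273*(41/9) = 4514/553 + 3731/3 = 2076785/1659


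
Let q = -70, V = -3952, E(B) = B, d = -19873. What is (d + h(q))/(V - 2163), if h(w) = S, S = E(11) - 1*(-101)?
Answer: 19761/6115 ≈ 3.2316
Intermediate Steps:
S = 112 (S = 11 - 1*(-101) = 11 + 101 = 112)
h(w) = 112
(d + h(q))/(V - 2163) = (-19873 + 112)/(-3952 - 2163) = -19761/(-6115) = -19761*(-1/6115) = 19761/6115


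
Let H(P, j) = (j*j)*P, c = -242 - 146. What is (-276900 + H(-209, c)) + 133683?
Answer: -31606913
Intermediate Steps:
c = -388
H(P, j) = P*j² (H(P, j) = j²*P = P*j²)
(-276900 + H(-209, c)) + 133683 = (-276900 - 209*(-388)²) + 133683 = (-276900 - 209*150544) + 133683 = (-276900 - 31463696) + 133683 = -31740596 + 133683 = -31606913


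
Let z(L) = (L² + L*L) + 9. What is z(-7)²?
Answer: 11449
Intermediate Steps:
z(L) = 9 + 2*L² (z(L) = (L² + L²) + 9 = 2*L² + 9 = 9 + 2*L²)
z(-7)² = (9 + 2*(-7)²)² = (9 + 2*49)² = (9 + 98)² = 107² = 11449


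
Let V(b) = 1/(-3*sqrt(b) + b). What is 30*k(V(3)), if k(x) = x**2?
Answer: 10/(3*(-1 + sqrt(3))**2) ≈ 6.2201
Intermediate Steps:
V(b) = 1/(b - 3*sqrt(b))
30*k(V(3)) = 30*(1/(3 - 3*sqrt(3)))**2 = 30/(3 - 3*sqrt(3))**2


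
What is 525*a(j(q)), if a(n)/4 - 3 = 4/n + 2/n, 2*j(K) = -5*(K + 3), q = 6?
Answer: 5740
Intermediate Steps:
j(K) = -15/2 - 5*K/2 (j(K) = (-5*(K + 3))/2 = (-5*(3 + K))/2 = (-15 - 5*K)/2 = -15/2 - 5*K/2)
a(n) = 12 + 24/n (a(n) = 12 + 4*(4/n + 2/n) = 12 + 4*(6/n) = 12 + 24/n)
525*a(j(q)) = 525*(12 + 24/(-15/2 - 5/2*6)) = 525*(12 + 24/(-15/2 - 15)) = 525*(12 + 24/(-45/2)) = 525*(12 + 24*(-2/45)) = 525*(12 - 16/15) = 525*(164/15) = 5740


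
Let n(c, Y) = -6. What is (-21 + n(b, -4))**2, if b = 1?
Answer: 729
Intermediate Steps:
(-21 + n(b, -4))**2 = (-21 - 6)**2 = (-27)**2 = 729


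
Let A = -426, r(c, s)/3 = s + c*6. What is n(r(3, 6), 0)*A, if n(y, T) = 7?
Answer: -2982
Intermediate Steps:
r(c, s) = 3*s + 18*c (r(c, s) = 3*(s + c*6) = 3*(s + 6*c) = 3*s + 18*c)
n(r(3, 6), 0)*A = 7*(-426) = -2982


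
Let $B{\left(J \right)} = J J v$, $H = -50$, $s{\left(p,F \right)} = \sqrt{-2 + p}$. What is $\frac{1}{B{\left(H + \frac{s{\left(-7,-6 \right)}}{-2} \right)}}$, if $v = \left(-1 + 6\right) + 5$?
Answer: $\frac{19982}{500900405} - \frac{240 i}{100180081} \approx 3.9892 \cdot 10^{-5} - 2.3957 \cdot 10^{-6} i$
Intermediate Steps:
$v = 10$ ($v = 5 + 5 = 10$)
$B{\left(J \right)} = 10 J^{2}$ ($B{\left(J \right)} = J J 10 = J^{2} \cdot 10 = 10 J^{2}$)
$\frac{1}{B{\left(H + \frac{s{\left(-7,-6 \right)}}{-2} \right)}} = \frac{1}{10 \left(-50 + \frac{\sqrt{-2 - 7}}{-2}\right)^{2}} = \frac{1}{10 \left(-50 + \sqrt{-9} \left(- \frac{1}{2}\right)\right)^{2}} = \frac{1}{10 \left(-50 + 3 i \left(- \frac{1}{2}\right)\right)^{2}} = \frac{1}{10 \left(-50 - \frac{3 i}{2}\right)^{2}}$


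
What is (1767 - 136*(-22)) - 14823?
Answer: -10064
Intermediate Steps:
(1767 - 136*(-22)) - 14823 = (1767 + 2992) - 14823 = 4759 - 14823 = -10064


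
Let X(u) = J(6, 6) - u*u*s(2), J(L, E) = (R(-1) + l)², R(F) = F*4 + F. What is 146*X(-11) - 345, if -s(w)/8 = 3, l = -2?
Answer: 430793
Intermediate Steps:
s(w) = -24 (s(w) = -8*3 = -24)
R(F) = 5*F (R(F) = 4*F + F = 5*F)
J(L, E) = 49 (J(L, E) = (5*(-1) - 2)² = (-5 - 2)² = (-7)² = 49)
X(u) = 49 + 24*u² (X(u) = 49 - u*u*(-24) = 49 - u²*(-24) = 49 - (-24)*u² = 49 + 24*u²)
146*X(-11) - 345 = 146*(49 + 24*(-11)²) - 345 = 146*(49 + 24*121) - 345 = 146*(49 + 2904) - 345 = 146*2953 - 345 = 431138 - 345 = 430793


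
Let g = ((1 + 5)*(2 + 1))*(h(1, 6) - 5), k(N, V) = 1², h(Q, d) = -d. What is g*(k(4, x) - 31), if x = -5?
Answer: 5940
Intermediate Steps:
k(N, V) = 1
g = -198 (g = ((1 + 5)*(2 + 1))*(-1*6 - 5) = (6*3)*(-6 - 5) = 18*(-11) = -198)
g*(k(4, x) - 31) = -198*(1 - 31) = -198*(-30) = 5940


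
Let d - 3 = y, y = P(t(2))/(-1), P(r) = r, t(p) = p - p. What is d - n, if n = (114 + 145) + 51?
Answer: -307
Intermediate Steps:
t(p) = 0
y = 0 (y = 0/(-1) = 0*(-1) = 0)
d = 3 (d = 3 + 0 = 3)
n = 310 (n = 259 + 51 = 310)
d - n = 3 - 1*310 = 3 - 310 = -307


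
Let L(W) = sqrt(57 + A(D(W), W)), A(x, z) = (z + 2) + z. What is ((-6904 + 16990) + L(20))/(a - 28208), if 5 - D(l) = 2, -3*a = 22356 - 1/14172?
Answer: -428816376/1516120559 - 127548*sqrt(11)/1516120559 ≈ -0.28312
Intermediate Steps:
a = -316829231/42516 (a = -(22356 - 1/14172)/3 = -1/3*316829231/14172 = -316829231/42516 ≈ -7452.0)
D(l) = 3 (D(l) = 5 - 1*2 = 5 - 2 = 3)
A(x, z) = 2 + 2*z (A(x, z) = (2 + z) + z = 2 + 2*z)
L(W) = sqrt(59 + 2*W) (L(W) = sqrt(57 + (2 + 2*W)) = sqrt(59 + 2*W))
((-6904 + 16990) + L(20))/(a - 28208) = ((-6904 + 16990) + sqrt(59 + 2*20))/(-316829231/42516 - 28208) = (10086 + sqrt(59 + 40))/(-1516120559/42516) = (10086 + sqrt(99))*(-42516/1516120559) = (10086 + 3*sqrt(11))*(-42516/1516120559) = -428816376/1516120559 - 127548*sqrt(11)/1516120559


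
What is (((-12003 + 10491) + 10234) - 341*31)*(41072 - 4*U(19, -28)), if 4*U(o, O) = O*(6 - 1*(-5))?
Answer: -76511620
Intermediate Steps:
U(o, O) = 11*O/4 (U(o, O) = (O*(6 - 1*(-5)))/4 = (O*(6 + 5))/4 = (O*11)/4 = (11*O)/4 = 11*O/4)
(((-12003 + 10491) + 10234) - 341*31)*(41072 - 4*U(19, -28)) = (((-12003 + 10491) + 10234) - 341*31)*(41072 - 11*(-28)) = ((-1512 + 10234) - 10571)*(41072 - 4*(-77)) = (8722 - 10571)*(41072 + 308) = -1849*41380 = -76511620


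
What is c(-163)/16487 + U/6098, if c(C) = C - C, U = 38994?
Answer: 19497/3049 ≈ 6.3946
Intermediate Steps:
c(C) = 0
c(-163)/16487 + U/6098 = 0/16487 + 38994/6098 = 0*(1/16487) + 38994*(1/6098) = 0 + 19497/3049 = 19497/3049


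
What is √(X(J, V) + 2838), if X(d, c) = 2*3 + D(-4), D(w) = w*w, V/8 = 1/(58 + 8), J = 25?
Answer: 2*√715 ≈ 53.479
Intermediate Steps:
V = 4/33 (V = 8/(58 + 8) = 8/66 = 8*(1/66) = 4/33 ≈ 0.12121)
D(w) = w²
X(d, c) = 22 (X(d, c) = 2*3 + (-4)² = 6 + 16 = 22)
√(X(J, V) + 2838) = √(22 + 2838) = √2860 = 2*√715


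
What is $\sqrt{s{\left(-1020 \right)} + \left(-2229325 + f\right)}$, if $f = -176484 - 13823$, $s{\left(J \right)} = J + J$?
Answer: $2 i \sqrt{605418} \approx 1556.2 i$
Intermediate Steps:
$s{\left(J \right)} = 2 J$
$f = -190307$ ($f = -176484 - 13823 = -190307$)
$\sqrt{s{\left(-1020 \right)} + \left(-2229325 + f\right)} = \sqrt{2 \left(-1020\right) - 2419632} = \sqrt{-2040 - 2419632} = \sqrt{-2421672} = 2 i \sqrt{605418}$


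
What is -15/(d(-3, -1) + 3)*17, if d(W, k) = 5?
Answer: -255/8 ≈ -31.875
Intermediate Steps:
-15/(d(-3, -1) + 3)*17 = -15/(5 + 3)*17 = -15/8*17 = -255/8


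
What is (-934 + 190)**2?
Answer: 553536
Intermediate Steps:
(-934 + 190)**2 = (-744)**2 = 553536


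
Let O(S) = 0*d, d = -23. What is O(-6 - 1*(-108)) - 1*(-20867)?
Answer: 20867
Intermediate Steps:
O(S) = 0 (O(S) = 0*(-23) = 0)
O(-6 - 1*(-108)) - 1*(-20867) = 0 - 1*(-20867) = 0 + 20867 = 20867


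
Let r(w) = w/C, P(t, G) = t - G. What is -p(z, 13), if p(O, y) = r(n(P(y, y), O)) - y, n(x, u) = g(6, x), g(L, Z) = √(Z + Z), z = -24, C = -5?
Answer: 13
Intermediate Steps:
g(L, Z) = √2*√Z (g(L, Z) = √(2*Z) = √2*√Z)
n(x, u) = √2*√x
r(w) = -w/5 (r(w) = w/(-5) = w*(-⅕) = -w/5)
p(O, y) = -y (p(O, y) = -√2*√(y - y)/5 - y = -√2*√0/5 - y = -√2*0/5 - y = -⅕*0 - y = 0 - y = -y)
-p(z, 13) = -(-1)*13 = -1*(-13) = 13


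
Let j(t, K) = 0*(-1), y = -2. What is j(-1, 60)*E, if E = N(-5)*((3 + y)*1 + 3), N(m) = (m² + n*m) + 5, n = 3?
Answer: 0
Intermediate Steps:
j(t, K) = 0
N(m) = 5 + m² + 3*m (N(m) = (m² + 3*m) + 5 = 5 + m² + 3*m)
E = 60 (E = (5 + (-5)² + 3*(-5))*((3 - 2)*1 + 3) = (5 + 25 - 15)*(1*1 + 3) = 15*(1 + 3) = 15*4 = 60)
j(-1, 60)*E = 0*60 = 0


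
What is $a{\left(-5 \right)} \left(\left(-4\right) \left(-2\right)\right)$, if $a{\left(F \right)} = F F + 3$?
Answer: $224$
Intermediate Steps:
$a{\left(F \right)} = 3 + F^{2}$ ($a{\left(F \right)} = F^{2} + 3 = 3 + F^{2}$)
$a{\left(-5 \right)} \left(\left(-4\right) \left(-2\right)\right) = \left(3 + \left(-5\right)^{2}\right) \left(\left(-4\right) \left(-2\right)\right) = \left(3 + 25\right) 8 = 28 \cdot 8 = 224$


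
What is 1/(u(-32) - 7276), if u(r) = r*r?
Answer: -1/6252 ≈ -0.00015995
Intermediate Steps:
u(r) = r²
1/(u(-32) - 7276) = 1/((-32)² - 7276) = 1/(1024 - 7276) = 1/(-6252) = -1/6252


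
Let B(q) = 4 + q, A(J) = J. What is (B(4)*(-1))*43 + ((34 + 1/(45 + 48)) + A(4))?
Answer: -28457/93 ≈ -305.99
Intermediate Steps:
(B(4)*(-1))*43 + ((34 + 1/(45 + 48)) + A(4)) = ((4 + 4)*(-1))*43 + ((34 + 1/(45 + 48)) + 4) = (8*(-1))*43 + ((34 + 1/93) + 4) = -8*43 + ((34 + 1/93) + 4) = -344 + (3163/93 + 4) = -344 + 3535/93 = -28457/93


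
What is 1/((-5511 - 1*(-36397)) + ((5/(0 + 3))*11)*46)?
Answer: 3/95188 ≈ 3.1517e-5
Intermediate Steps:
1/((-5511 - 1*(-36397)) + ((5/(0 + 3))*11)*46) = 1/((-5511 + 36397) + ((5/3)*11)*46) = 1/(30886 + (((1/3)*5)*11)*46) = 1/(30886 + ((5/3)*11)*46) = 1/(30886 + (55/3)*46) = 1/(30886 + 2530/3) = 1/(95188/3) = 3/95188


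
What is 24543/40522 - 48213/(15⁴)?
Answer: -79021979/227936250 ≈ -0.34668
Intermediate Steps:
24543/40522 - 48213/(15⁴) = 24543*(1/40522) - 48213/50625 = 24543/40522 - 48213*1/50625 = 24543/40522 - 5357/5625 = -79021979/227936250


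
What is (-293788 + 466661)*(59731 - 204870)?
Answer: -25090614347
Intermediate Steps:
(-293788 + 466661)*(59731 - 204870) = 172873*(-145139) = -25090614347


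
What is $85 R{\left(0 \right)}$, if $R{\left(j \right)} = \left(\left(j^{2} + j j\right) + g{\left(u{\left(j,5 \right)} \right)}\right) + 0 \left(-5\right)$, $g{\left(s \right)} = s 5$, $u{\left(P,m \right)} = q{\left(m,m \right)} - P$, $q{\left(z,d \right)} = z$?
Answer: $2125$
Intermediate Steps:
$u{\left(P,m \right)} = m - P$
$g{\left(s \right)} = 5 s$
$R{\left(j \right)} = 25 - 5 j + 2 j^{2}$ ($R{\left(j \right)} = \left(\left(j^{2} + j j\right) + 5 \left(5 - j\right)\right) + 0 \left(-5\right) = \left(\left(j^{2} + j^{2}\right) - \left(-25 + 5 j\right)\right) + 0 = \left(2 j^{2} - \left(-25 + 5 j\right)\right) + 0 = \left(25 - 5 j + 2 j^{2}\right) + 0 = 25 - 5 j + 2 j^{2}$)
$85 R{\left(0 \right)} = 85 \left(25 - 0 + 2 \cdot 0^{2}\right) = 85 \left(25 + 0 + 2 \cdot 0\right) = 85 \left(25 + 0 + 0\right) = 85 \cdot 25 = 2125$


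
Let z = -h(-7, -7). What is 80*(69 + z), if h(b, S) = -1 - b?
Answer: 5040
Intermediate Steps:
z = -6 (z = -(-1 - 1*(-7)) = -(-1 + 7) = -1*6 = -6)
80*(69 + z) = 80*(69 - 6) = 80*63 = 5040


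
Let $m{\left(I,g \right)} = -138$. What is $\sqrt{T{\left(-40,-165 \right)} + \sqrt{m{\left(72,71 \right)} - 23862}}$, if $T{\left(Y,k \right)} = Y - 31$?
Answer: $\sqrt{-71 + 40 i \sqrt{15}} \approx 7.0503 + 10.987 i$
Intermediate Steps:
$T{\left(Y,k \right)} = -31 + Y$
$\sqrt{T{\left(-40,-165 \right)} + \sqrt{m{\left(72,71 \right)} - 23862}} = \sqrt{\left(-31 - 40\right) + \sqrt{-138 - 23862}} = \sqrt{-71 + \sqrt{-24000}} = \sqrt{-71 + 40 i \sqrt{15}}$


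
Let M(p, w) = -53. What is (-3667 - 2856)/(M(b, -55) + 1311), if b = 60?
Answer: -6523/1258 ≈ -5.1852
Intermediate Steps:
(-3667 - 2856)/(M(b, -55) + 1311) = (-3667 - 2856)/(-53 + 1311) = -6523/1258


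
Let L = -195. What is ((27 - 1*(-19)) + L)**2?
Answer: 22201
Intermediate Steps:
((27 - 1*(-19)) + L)**2 = ((27 - 1*(-19)) - 195)**2 = ((27 + 19) - 195)**2 = (46 - 195)**2 = (-149)**2 = 22201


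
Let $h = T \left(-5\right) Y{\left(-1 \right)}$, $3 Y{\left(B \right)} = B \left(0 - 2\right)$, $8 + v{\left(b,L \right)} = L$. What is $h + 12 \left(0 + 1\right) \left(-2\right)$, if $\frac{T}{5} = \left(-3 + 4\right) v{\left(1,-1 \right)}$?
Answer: $126$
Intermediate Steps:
$v{\left(b,L \right)} = -8 + L$
$Y{\left(B \right)} = - \frac{2 B}{3}$ ($Y{\left(B \right)} = \frac{B \left(0 - 2\right)}{3} = \frac{B \left(-2\right)}{3} = \frac{\left(-2\right) B}{3} = - \frac{2 B}{3}$)
$T = -45$ ($T = 5 \left(-3 + 4\right) \left(-8 - 1\right) = 5 \cdot 1 \left(-9\right) = 5 \left(-9\right) = -45$)
$h = 150$ ($h = \left(-45\right) \left(-5\right) \left(\left(- \frac{2}{3}\right) \left(-1\right)\right) = 225 \cdot \frac{2}{3} = 150$)
$h + 12 \left(0 + 1\right) \left(-2\right) = 150 + 12 \left(0 + 1\right) \left(-2\right) = 150 + 12 \cdot 1 \left(-2\right) = 150 + 12 \left(-2\right) = 150 - 24 = 126$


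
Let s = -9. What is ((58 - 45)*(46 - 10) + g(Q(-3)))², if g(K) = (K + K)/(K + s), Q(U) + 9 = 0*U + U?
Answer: 10784656/49 ≈ 2.2010e+5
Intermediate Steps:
Q(U) = -9 + U (Q(U) = -9 + (0*U + U) = -9 + (0 + U) = -9 + U)
g(K) = 2*K/(-9 + K) (g(K) = (K + K)/(K - 9) = (2*K)/(-9 + K) = 2*K/(-9 + K))
((58 - 45)*(46 - 10) + g(Q(-3)))² = ((58 - 45)*(46 - 10) + 2*(-9 - 3)/(-9 + (-9 - 3)))² = (13*36 + 2*(-12)/(-9 - 12))² = (468 + 2*(-12)/(-21))² = (468 + 2*(-12)*(-1/21))² = (468 + 8/7)² = (3284/7)² = 10784656/49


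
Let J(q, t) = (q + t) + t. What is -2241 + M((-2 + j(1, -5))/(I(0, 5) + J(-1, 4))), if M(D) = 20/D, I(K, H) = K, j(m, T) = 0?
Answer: -2311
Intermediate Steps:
J(q, t) = q + 2*t
-2241 + M((-2 + j(1, -5))/(I(0, 5) + J(-1, 4))) = -2241 + 20/(((-2 + 0)/(0 + (-1 + 2*4)))) = -2241 + 20/((-2/(0 + (-1 + 8)))) = -2241 + 20/((-2/(0 + 7))) = -2241 + 20/((-2/7)) = -2241 + 20/((-2*1/7)) = -2241 + 20/(-2/7) = -2241 + 20*(-7/2) = -2241 - 70 = -2311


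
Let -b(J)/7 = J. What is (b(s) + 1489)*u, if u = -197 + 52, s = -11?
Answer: -227070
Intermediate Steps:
b(J) = -7*J
u = -145
(b(s) + 1489)*u = (-7*(-11) + 1489)*(-145) = (77 + 1489)*(-145) = 1566*(-145) = -227070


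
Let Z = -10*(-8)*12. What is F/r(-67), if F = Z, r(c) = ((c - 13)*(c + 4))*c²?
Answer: 4/94269 ≈ 4.2432e-5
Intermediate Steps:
r(c) = c²*(-13 + c)*(4 + c) (r(c) = ((-13 + c)*(4 + c))*c² = c²*(-13 + c)*(4 + c))
Z = 960 (Z = 80*12 = 960)
F = 960
F/r(-67) = 960/(((-67)²*(-52 + (-67)² - 9*(-67)))) = 960/((4489*(-52 + 4489 + 603))) = 960/((4489*5040)) = 960/22624560 = 960*(1/22624560) = 4/94269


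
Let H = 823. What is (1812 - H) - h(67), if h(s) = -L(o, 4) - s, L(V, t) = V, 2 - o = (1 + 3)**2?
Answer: 1042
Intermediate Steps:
o = -14 (o = 2 - (1 + 3)**2 = 2 - 1*4**2 = 2 - 1*16 = 2 - 16 = -14)
h(s) = 14 - s (h(s) = -1*(-14) - s = 14 - s)
(1812 - H) - h(67) = (1812 - 1*823) - (14 - 1*67) = (1812 - 823) - (14 - 67) = 989 - 1*(-53) = 989 + 53 = 1042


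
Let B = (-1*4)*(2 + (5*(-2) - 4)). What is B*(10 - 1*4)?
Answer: 288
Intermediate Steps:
B = 48 (B = -4*(2 + (-10 - 4)) = -4*(2 - 14) = -4*(-12) = 48)
B*(10 - 1*4) = 48*(10 - 1*4) = 48*(10 - 4) = 48*6 = 288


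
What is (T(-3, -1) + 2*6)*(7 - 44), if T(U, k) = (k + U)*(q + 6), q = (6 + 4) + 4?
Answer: 2516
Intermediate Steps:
q = 14 (q = 10 + 4 = 14)
T(U, k) = 20*U + 20*k (T(U, k) = (k + U)*(14 + 6) = (U + k)*20 = 20*U + 20*k)
(T(-3, -1) + 2*6)*(7 - 44) = ((20*(-3) + 20*(-1)) + 2*6)*(7 - 44) = ((-60 - 20) + 12)*(-37) = (-80 + 12)*(-37) = -68*(-37) = 2516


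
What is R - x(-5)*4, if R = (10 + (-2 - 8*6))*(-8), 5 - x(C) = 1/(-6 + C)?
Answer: 3296/11 ≈ 299.64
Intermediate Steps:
x(C) = 5 - 1/(-6 + C)
R = 320 (R = (10 + (-2 - 4*12))*(-8) = (10 + (-2 - 48))*(-8) = (10 - 50)*(-8) = -40*(-8) = 320)
R - x(-5)*4 = 320 - (-31 + 5*(-5))/(-6 - 5)*4 = 320 - (-31 - 25)/(-11)*4 = 320 - (-1/11*(-56))*4 = 320 - 56*4/11 = 320 - 1*224/11 = 320 - 224/11 = 3296/11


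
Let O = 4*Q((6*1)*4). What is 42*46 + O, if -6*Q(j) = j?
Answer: 1916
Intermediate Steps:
Q(j) = -j/6
O = -16 (O = 4*(-6*1*4/6) = 4*(-4) = -16)
42*46 + O = 42*46 - 16 = 1932 - 16 = 1916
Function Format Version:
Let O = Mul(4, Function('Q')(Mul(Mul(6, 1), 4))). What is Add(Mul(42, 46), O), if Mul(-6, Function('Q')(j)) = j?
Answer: 1916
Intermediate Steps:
Function('Q')(j) = Mul(Rational(-1, 6), j)
O = -16 (O = Mul(4, Mul(Rational(-1, 6), Mul(Mul(6, 1), 4))) = Mul(4, Mul(Rational(-1, 6), Mul(6, 4))) = Mul(4, Mul(Rational(-1, 6), 24)) = Mul(4, -4) = -16)
Add(Mul(42, 46), O) = Add(Mul(42, 46), -16) = Add(1932, -16) = 1916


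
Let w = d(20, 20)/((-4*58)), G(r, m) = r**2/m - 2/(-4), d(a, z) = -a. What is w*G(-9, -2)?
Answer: -100/29 ≈ -3.4483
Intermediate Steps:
G(r, m) = 1/2 + r**2/m (G(r, m) = r**2/m - 2*(-1/4) = r**2/m + 1/2 = 1/2 + r**2/m)
w = 5/58 (w = (-1*20)/((-4*58)) = -20/(-232) = -20*(-1/232) = 5/58 ≈ 0.086207)
w*G(-9, -2) = 5*(((-9)**2 + (1/2)*(-2))/(-2))/58 = 5*(-(81 - 1)/2)/58 = 5*(-1/2*80)/58 = (5/58)*(-40) = -100/29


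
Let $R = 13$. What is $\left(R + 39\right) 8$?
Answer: $416$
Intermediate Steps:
$\left(R + 39\right) 8 = \left(13 + 39\right) 8 = 52 \cdot 8 = 416$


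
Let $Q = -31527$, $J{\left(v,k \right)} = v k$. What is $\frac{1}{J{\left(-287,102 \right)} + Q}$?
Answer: $- \frac{1}{60801} \approx -1.6447 \cdot 10^{-5}$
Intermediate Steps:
$J{\left(v,k \right)} = k v$
$\frac{1}{J{\left(-287,102 \right)} + Q} = \frac{1}{102 \left(-287\right) - 31527} = \frac{1}{-29274 - 31527} = \frac{1}{-60801} = - \frac{1}{60801}$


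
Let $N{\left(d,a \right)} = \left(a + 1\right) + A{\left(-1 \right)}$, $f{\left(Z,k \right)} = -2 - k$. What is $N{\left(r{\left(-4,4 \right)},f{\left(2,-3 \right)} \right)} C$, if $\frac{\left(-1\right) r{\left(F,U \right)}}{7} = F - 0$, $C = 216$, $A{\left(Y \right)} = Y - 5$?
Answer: $-864$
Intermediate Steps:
$A{\left(Y \right)} = -5 + Y$ ($A{\left(Y \right)} = Y - 5 = -5 + Y$)
$r{\left(F,U \right)} = - 7 F$ ($r{\left(F,U \right)} = - 7 \left(F - 0\right) = - 7 \left(F + 0\right) = - 7 F$)
$N{\left(d,a \right)} = -5 + a$ ($N{\left(d,a \right)} = \left(a + 1\right) - 6 = \left(1 + a\right) - 6 = -5 + a$)
$N{\left(r{\left(-4,4 \right)},f{\left(2,-3 \right)} \right)} C = \left(-5 - -1\right) 216 = \left(-5 + \left(-2 + 3\right)\right) 216 = \left(-5 + 1\right) 216 = \left(-4\right) 216 = -864$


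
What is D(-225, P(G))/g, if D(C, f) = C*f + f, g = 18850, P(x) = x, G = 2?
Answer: -224/9425 ≈ -0.023767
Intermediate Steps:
D(C, f) = f + C*f
D(-225, P(G))/g = (2*(1 - 225))/18850 = (2*(-224))*(1/18850) = -448*1/18850 = -224/9425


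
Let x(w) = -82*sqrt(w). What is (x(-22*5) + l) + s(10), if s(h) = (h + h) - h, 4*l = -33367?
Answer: -33327/4 - 82*I*sqrt(110) ≈ -8331.8 - 860.02*I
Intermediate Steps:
l = -33367/4 (l = (1/4)*(-33367) = -33367/4 ≈ -8341.8)
s(h) = h (s(h) = 2*h - h = h)
(x(-22*5) + l) + s(10) = (-82*I*sqrt(110) - 33367/4) + 10 = (-33367/4 - 82*I*sqrt(110)) + 10 = -33327/4 - 82*I*sqrt(110)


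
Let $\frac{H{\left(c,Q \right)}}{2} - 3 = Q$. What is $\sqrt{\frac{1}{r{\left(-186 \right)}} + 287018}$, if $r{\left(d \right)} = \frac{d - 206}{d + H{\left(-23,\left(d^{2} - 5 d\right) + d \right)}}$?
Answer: $\frac{\sqrt{56220278}}{14} \approx 535.57$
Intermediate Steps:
$H{\left(c,Q \right)} = 6 + 2 Q$
$r{\left(d \right)} = \frac{-206 + d}{6 - 7 d + 2 d^{2}}$ ($r{\left(d \right)} = \frac{d - 206}{d + \left(6 + 2 \left(\left(d^{2} - 5 d\right) + d\right)\right)} = \frac{-206 + d}{d + \left(6 + 2 \left(d^{2} - 4 d\right)\right)} = \frac{-206 + d}{d + \left(6 + \left(- 8 d + 2 d^{2}\right)\right)} = \frac{-206 + d}{d + \left(6 - 8 d + 2 d^{2}\right)} = \frac{-206 + d}{6 - 7 d + 2 d^{2}}$)
$\sqrt{\frac{1}{r{\left(-186 \right)}} + 287018} = \sqrt{\frac{1}{\frac{1}{6 - 186 + 2 \left(-186\right) \left(-4 - 186\right)} \left(-206 - 186\right)} + 287018} = \sqrt{\frac{1}{\frac{1}{6 - 186 + 2 \left(-186\right) \left(-190\right)} \left(-392\right)} + 287018} = \sqrt{\frac{1}{\frac{1}{6 - 186 + 70680} \left(-392\right)} + 287018} = \sqrt{\frac{1}{\frac{1}{70500} \left(-392\right)} + 287018} = \sqrt{\frac{1}{- \frac{98}{17625}} + 287018} = \sqrt{- \frac{17625}{98} + 287018} = \sqrt{\frac{28110139}{98}} = \frac{\sqrt{56220278}}{14}$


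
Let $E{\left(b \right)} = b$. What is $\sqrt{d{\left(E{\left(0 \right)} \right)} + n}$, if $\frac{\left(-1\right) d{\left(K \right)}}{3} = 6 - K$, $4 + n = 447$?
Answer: $5 \sqrt{17} \approx 20.616$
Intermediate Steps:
$n = 443$ ($n = -4 + 447 = 443$)
$d{\left(K \right)} = -18 + 3 K$ ($d{\left(K \right)} = - 3 \left(6 - K\right) = -18 + 3 K$)
$\sqrt{d{\left(E{\left(0 \right)} \right)} + n} = \sqrt{\left(-18 + 3 \cdot 0\right) + 443} = \sqrt{\left(-18 + 0\right) + 443} = \sqrt{-18 + 443} = \sqrt{425} = 5 \sqrt{17}$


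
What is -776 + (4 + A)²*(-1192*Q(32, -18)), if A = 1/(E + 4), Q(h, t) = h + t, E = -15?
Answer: -30950008/121 ≈ -2.5579e+5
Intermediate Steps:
A = -1/11 (A = 1/(-15 + 4) = 1/(-11) = -1/11 ≈ -0.090909)
-776 + (4 + A)²*(-1192*Q(32, -18)) = -776 + (4 - 1/11)²*(-1192/(1/(32 - 18))) = -776 + (43/11)²*(-1192/(1/14)) = -776 + 1849*(-1192/1/14)/121 = -776 + 1849*(-1192*14)/121 = -776 + (1849/121)*(-16688) = -776 - 30856112/121 = -30950008/121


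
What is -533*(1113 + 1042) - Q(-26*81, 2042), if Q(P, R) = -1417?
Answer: -1147198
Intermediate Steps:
-533*(1113 + 1042) - Q(-26*81, 2042) = -533*(1113 + 1042) - 1*(-1417) = -533*2155 + 1417 = -1148615 + 1417 = -1147198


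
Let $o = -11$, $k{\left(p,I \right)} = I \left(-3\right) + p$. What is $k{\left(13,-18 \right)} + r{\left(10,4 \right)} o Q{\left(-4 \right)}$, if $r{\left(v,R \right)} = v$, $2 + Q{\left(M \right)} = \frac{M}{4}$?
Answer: $397$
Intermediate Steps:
$Q{\left(M \right)} = -2 + \frac{M}{4}$
$k{\left(p,I \right)} = p - 3 I$ ($k{\left(p,I \right)} = - 3 I + p = p - 3 I$)
$k{\left(13,-18 \right)} + r{\left(10,4 \right)} o Q{\left(-4 \right)} = \left(13 - -54\right) + 10 \left(- 11 \left(-2 + \frac{1}{4} \left(-4\right)\right)\right) = \left(13 + 54\right) + 10 \left(- 11 \left(-2 - 1\right)\right) = 67 + 10 \left(\left(-11\right) \left(-3\right)\right) = 67 + 10 \cdot 33 = 67 + 330 = 397$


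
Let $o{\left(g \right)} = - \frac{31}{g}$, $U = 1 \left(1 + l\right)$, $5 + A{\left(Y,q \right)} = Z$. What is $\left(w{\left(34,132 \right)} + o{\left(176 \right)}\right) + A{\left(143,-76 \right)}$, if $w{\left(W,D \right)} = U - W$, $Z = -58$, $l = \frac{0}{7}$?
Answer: $- \frac{16927}{176} \approx -96.176$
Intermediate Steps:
$l = 0$ ($l = 0 \cdot \frac{1}{7} = 0$)
$A{\left(Y,q \right)} = -63$ ($A{\left(Y,q \right)} = -5 - 58 = -63$)
$U = 1$ ($U = 1 \left(1 + 0\right) = 1 \cdot 1 = 1$)
$w{\left(W,D \right)} = 1 - W$
$\left(w{\left(34,132 \right)} + o{\left(176 \right)}\right) + A{\left(143,-76 \right)} = \left(\left(1 - 34\right) - \frac{31}{176}\right) - 63 = \left(-33 - \frac{31}{176}\right) - 63 = - \frac{5839}{176} - 63 = - \frac{16927}{176}$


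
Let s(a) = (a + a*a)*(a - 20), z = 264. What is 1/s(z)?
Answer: 1/17070240 ≈ 5.8581e-8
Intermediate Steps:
s(a) = (-20 + a)*(a + a**2) (s(a) = (a + a**2)*(-20 + a) = (-20 + a)*(a + a**2))
1/s(z) = 1/(264*(-20 + 264**2 - 19*264)) = 1/(264*(-20 + 69696 - 5016)) = 1/(264*64660) = 1/17070240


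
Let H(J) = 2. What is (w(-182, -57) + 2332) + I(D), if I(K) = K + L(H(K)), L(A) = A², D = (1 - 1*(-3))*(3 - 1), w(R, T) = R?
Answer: 2162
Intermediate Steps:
D = 8 (D = (1 + 3)*2 = 4*2 = 8)
I(K) = 4 + K (I(K) = K + 2² = K + 4 = 4 + K)
(w(-182, -57) + 2332) + I(D) = (-182 + 2332) + (4 + 8) = 2150 + 12 = 2162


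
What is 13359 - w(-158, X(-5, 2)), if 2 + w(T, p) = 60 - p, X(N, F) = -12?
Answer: 13289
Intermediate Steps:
w(T, p) = 58 - p (w(T, p) = -2 + (60 - p) = 58 - p)
13359 - w(-158, X(-5, 2)) = 13359 - (58 - 1*(-12)) = 13359 - (58 + 12) = 13359 - 1*70 = 13359 - 70 = 13289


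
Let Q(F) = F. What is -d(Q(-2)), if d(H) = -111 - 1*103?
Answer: 214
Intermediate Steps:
d(H) = -214 (d(H) = -111 - 103 = -214)
-d(Q(-2)) = -1*(-214) = 214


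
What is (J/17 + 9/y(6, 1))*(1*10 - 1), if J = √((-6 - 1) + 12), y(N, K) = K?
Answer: 81 + 9*√5/17 ≈ 82.184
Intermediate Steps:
J = √5 (J = √(-7 + 12) = √5 ≈ 2.2361)
(J/17 + 9/y(6, 1))*(1*10 - 1) = (√5/17 + 9/1)*(1*10 - 1) = (√5*(1/17) + 9*1)*(10 - 1) = (√5/17 + 9)*9 = (9 + √5/17)*9 = 81 + 9*√5/17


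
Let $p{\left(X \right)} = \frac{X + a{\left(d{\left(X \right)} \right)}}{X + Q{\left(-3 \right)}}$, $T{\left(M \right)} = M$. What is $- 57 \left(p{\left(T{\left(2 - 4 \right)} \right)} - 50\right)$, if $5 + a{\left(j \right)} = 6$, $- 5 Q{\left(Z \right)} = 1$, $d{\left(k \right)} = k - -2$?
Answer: $\frac{31065}{11} \approx 2824.1$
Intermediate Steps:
$d{\left(k \right)} = 2 + k$ ($d{\left(k \right)} = k + 2 = 2 + k$)
$Q{\left(Z \right)} = - \frac{1}{5}$ ($Q{\left(Z \right)} = \left(- \frac{1}{5}\right) 1 = - \frac{1}{5}$)
$a{\left(j \right)} = 1$ ($a{\left(j \right)} = -5 + 6 = 1$)
$p{\left(X \right)} = \frac{1 + X}{- \frac{1}{5} + X}$ ($p{\left(X \right)} = \frac{X + 1}{X - \frac{1}{5}} = \frac{1 + X}{- \frac{1}{5} + X}$)
$- 57 \left(p{\left(T{\left(2 - 4 \right)} \right)} - 50\right) = - 57 \left(\frac{5 \left(1 + \left(2 - 4\right)\right)}{-1 + 5 \left(2 - 4\right)} - 50\right) = - 57 \left(\frac{5 \left(1 - 2\right)}{-1 + 5 \left(-2\right)} - 50\right) = - 57 \left(5 \frac{1}{-1 - 10} \left(-1\right) - 50\right) = - 57 \left(5 \frac{1}{-11} \left(-1\right) - 50\right) = - 57 \left(5 \left(- \frac{1}{11}\right) \left(-1\right) - 50\right) = - 57 \left(\frac{5}{11} - 50\right) = \left(-57\right) \left(- \frac{545}{11}\right) = \frac{31065}{11}$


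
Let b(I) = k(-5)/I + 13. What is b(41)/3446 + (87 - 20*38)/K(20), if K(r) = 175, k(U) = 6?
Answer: -94991153/24725050 ≈ -3.8419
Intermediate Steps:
b(I) = 13 + 6/I (b(I) = 6/I + 13 = 13 + 6/I)
b(41)/3446 + (87 - 20*38)/K(20) = (13 + 6/41)/3446 + (87 - 20*38)/175 = (13 + 6*(1/41))*(1/3446) + (87 - 760)*(1/175) = (13 + 6/41)*(1/3446) - 673*1/175 = (539/41)*(1/3446) - 673/175 = 539/141286 - 673/175 = -94991153/24725050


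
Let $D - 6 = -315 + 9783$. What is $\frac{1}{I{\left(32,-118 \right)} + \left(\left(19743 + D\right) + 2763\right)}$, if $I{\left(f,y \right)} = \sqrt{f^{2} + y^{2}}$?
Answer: $\frac{7995}{255676363} - \frac{\sqrt{3737}}{511352726} \approx 3.115 \cdot 10^{-5}$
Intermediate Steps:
$D = 9474$ ($D = 6 + \left(-315 + 9783\right) = 6 + 9468 = 9474$)
$\frac{1}{I{\left(32,-118 \right)} + \left(\left(19743 + D\right) + 2763\right)} = \frac{1}{\sqrt{32^{2} + \left(-118\right)^{2}} + \left(\left(19743 + 9474\right) + 2763\right)} = \frac{1}{\sqrt{1024 + 13924} + \left(29217 + 2763\right)} = \frac{1}{\sqrt{14948} + 31980} = \frac{1}{2 \sqrt{3737} + 31980} = \frac{1}{31980 + 2 \sqrt{3737}}$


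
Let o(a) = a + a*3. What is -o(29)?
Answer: -116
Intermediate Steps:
o(a) = 4*a (o(a) = a + 3*a = 4*a)
-o(29) = -4*29 = -1*116 = -116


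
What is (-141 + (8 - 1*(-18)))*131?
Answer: -15065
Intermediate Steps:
(-141 + (8 - 1*(-18)))*131 = (-141 + (8 + 18))*131 = (-141 + 26)*131 = -115*131 = -15065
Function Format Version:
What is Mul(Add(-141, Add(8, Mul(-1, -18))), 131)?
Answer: -15065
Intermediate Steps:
Mul(Add(-141, Add(8, Mul(-1, -18))), 131) = Mul(Add(-141, Add(8, 18)), 131) = Mul(Add(-141, 26), 131) = Mul(-115, 131) = -15065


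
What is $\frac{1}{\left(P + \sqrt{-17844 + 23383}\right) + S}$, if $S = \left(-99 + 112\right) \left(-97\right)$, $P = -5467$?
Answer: $- \frac{232}{1560705} - \frac{\sqrt{5539}}{45260445} \approx -0.0001503$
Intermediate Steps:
$S = -1261$ ($S = 13 \left(-97\right) = -1261$)
$\frac{1}{\left(P + \sqrt{-17844 + 23383}\right) + S} = \frac{1}{\left(-5467 + \sqrt{-17844 + 23383}\right) - 1261} = \frac{1}{\left(-5467 + \sqrt{5539}\right) - 1261} = \frac{1}{-6728 + \sqrt{5539}}$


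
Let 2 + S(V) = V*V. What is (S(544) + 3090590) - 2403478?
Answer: 983046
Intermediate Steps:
S(V) = -2 + V² (S(V) = -2 + V*V = -2 + V²)
(S(544) + 3090590) - 2403478 = ((-2 + 544²) + 3090590) - 2403478 = ((-2 + 295936) + 3090590) - 2403478 = (295934 + 3090590) - 2403478 = 3386524 - 2403478 = 983046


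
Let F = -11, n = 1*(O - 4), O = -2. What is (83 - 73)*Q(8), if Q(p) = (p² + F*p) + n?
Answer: -300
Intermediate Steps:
n = -6 (n = 1*(-2 - 4) = 1*(-6) = -6)
Q(p) = -6 + p² - 11*p (Q(p) = (p² - 11*p) - 6 = -6 + p² - 11*p)
(83 - 73)*Q(8) = (83 - 73)*(-6 + 8² - 11*8) = 10*(-6 + 64 - 88) = 10*(-30) = -300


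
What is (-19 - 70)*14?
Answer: -1246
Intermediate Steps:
(-19 - 70)*14 = -89*14 = -1246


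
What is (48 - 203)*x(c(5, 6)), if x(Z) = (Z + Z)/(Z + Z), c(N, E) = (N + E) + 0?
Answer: -155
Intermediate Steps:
c(N, E) = E + N (c(N, E) = (E + N) + 0 = E + N)
x(Z) = 1 (x(Z) = (2*Z)/((2*Z)) = (2*Z)*(1/(2*Z)) = 1)
(48 - 203)*x(c(5, 6)) = (48 - 203)*1 = -155*1 = -155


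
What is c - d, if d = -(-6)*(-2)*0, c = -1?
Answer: -1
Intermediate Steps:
d = 0 (d = -2*6*0 = -12*0 = 0)
c - d = -1 - 1*0 = -1 + 0 = -1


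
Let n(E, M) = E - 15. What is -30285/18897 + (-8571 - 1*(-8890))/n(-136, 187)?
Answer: -3533726/951149 ≈ -3.7152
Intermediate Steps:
n(E, M) = -15 + E
-30285/18897 + (-8571 - 1*(-8890))/n(-136, 187) = -30285/18897 + (-8571 - 1*(-8890))/(-15 - 136) = -30285*1/18897 + (-8571 + 8890)/(-151) = -10095/6299 + 319*(-1/151) = -10095/6299 - 319/151 = -3533726/951149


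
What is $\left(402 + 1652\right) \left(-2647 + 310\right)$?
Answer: $-4800198$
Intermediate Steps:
$\left(402 + 1652\right) \left(-2647 + 310\right) = 2054 \left(-2337\right) = -4800198$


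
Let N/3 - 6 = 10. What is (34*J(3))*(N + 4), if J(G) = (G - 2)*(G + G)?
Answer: 10608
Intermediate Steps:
J(G) = 2*G*(-2 + G) (J(G) = (-2 + G)*(2*G) = 2*G*(-2 + G))
N = 48 (N = 18 + 3*10 = 18 + 30 = 48)
(34*J(3))*(N + 4) = (34*(2*3*(-2 + 3)))*(48 + 4) = (34*(2*3*1))*52 = (34*6)*52 = 204*52 = 10608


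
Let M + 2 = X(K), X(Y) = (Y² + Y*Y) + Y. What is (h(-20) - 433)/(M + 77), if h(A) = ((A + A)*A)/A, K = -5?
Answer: -473/120 ≈ -3.9417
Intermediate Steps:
X(Y) = Y + 2*Y² (X(Y) = (Y² + Y²) + Y = 2*Y² + Y = Y + 2*Y²)
h(A) = 2*A (h(A) = ((2*A)*A)/A = (2*A²)/A = 2*A)
M = 43 (M = -2 - 5*(1 + 2*(-5)) = -2 - 5*(1 - 10) = -2 - 5*(-9) = -2 + 45 = 43)
(h(-20) - 433)/(M + 77) = (2*(-20) - 433)/(43 + 77) = (-40 - 433)/120 = -473*1/120 = -473/120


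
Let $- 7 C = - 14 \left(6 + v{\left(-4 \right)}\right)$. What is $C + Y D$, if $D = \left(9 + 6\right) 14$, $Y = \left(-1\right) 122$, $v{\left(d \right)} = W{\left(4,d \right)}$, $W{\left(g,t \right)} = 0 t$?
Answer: $-25608$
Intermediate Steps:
$W{\left(g,t \right)} = 0$
$v{\left(d \right)} = 0$
$C = 12$ ($C = - \frac{\left(-14\right) \left(6 + 0\right)}{7} = - \frac{\left(-14\right) 6}{7} = \left(- \frac{1}{7}\right) \left(-84\right) = 12$)
$Y = -122$
$D = 210$ ($D = 15 \cdot 14 = 210$)
$C + Y D = 12 - 25620 = -25608$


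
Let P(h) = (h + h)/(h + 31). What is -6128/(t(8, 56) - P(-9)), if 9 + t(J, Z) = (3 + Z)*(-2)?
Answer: 16852/347 ≈ 48.565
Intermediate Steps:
t(J, Z) = -15 - 2*Z (t(J, Z) = -9 + (3 + Z)*(-2) = -9 + (-6 - 2*Z) = -15 - 2*Z)
P(h) = 2*h/(31 + h) (P(h) = (2*h)/(31 + h) = 2*h/(31 + h))
-6128/(t(8, 56) - P(-9)) = -6128/((-15 - 2*56) - 2*(-9)/(31 - 9)) = -6128/((-15 - 112) - 2*(-9)/22) = -6128/(-127 - 2*(-9)/22) = -6128/(-127 - 1*(-9/11)) = -6128/(-127 + 9/11) = -6128/(-1388/11) = -6128*(-11/1388) = 16852/347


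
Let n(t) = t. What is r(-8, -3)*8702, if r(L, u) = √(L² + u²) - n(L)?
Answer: 69616 + 8702*√73 ≈ 1.4397e+5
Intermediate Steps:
r(L, u) = √(L² + u²) - L
r(-8, -3)*8702 = (√((-8)² + (-3)²) - 1*(-8))*8702 = (√(64 + 9) + 8)*8702 = (√73 + 8)*8702 = (8 + √73)*8702 = 69616 + 8702*√73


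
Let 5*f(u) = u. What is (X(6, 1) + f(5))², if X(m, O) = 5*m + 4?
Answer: 1225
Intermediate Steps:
X(m, O) = 4 + 5*m
f(u) = u/5
(X(6, 1) + f(5))² = ((4 + 5*6) + (⅕)*5)² = ((4 + 30) + 1)² = (34 + 1)² = 35² = 1225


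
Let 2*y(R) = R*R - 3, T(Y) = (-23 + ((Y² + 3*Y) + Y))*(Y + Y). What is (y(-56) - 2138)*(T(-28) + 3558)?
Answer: 18737199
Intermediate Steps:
T(Y) = 2*Y*(-23 + Y² + 4*Y) (T(Y) = (-23 + (Y² + 4*Y))*(2*Y) = (-23 + Y² + 4*Y)*(2*Y) = 2*Y*(-23 + Y² + 4*Y))
y(R) = -3/2 + R²/2 (y(R) = (R*R - 3)/2 = (R² - 3)/2 = (-3 + R²)/2 = -3/2 + R²/2)
(y(-56) - 2138)*(T(-28) + 3558) = ((-3/2 + (½)*(-56)²) - 2138)*(2*(-28)*(-23 + (-28)² + 4*(-28)) + 3558) = ((-3/2 + (½)*3136) - 2138)*(2*(-28)*(-23 + 784 - 112) + 3558) = ((-3/2 + 1568) - 2138)*(2*(-28)*649 + 3558) = (3133/2 - 2138)*(-36344 + 3558) = -1143/2*(-32786) = 18737199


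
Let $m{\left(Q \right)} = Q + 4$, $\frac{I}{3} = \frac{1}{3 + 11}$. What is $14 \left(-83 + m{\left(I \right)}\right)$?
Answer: $-1103$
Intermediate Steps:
$I = \frac{3}{14}$ ($I = \frac{3}{3 + 11} = \frac{3}{14} \approx 0.21429$)
$m{\left(Q \right)} = 4 + Q$
$14 \left(-83 + m{\left(I \right)}\right) = 14 \left(-83 + \left(4 + \frac{3}{14}\right)\right) = 14 \left(-83 + \frac{59}{14}\right) = 14 \left(- \frac{1103}{14}\right) = -1103$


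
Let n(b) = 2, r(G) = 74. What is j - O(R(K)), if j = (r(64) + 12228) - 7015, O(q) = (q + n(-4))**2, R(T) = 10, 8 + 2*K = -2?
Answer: 5143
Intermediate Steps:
K = -5 (K = -4 + (1/2)*(-2) = -4 - 1 = -5)
O(q) = (2 + q)**2 (O(q) = (q + 2)**2 = (2 + q)**2)
j = 5287 (j = (74 + 12228) - 7015 = 12302 - 7015 = 5287)
j - O(R(K)) = 5287 - (2 + 10)**2 = 5287 - 1*12**2 = 5287 - 1*144 = 5287 - 144 = 5143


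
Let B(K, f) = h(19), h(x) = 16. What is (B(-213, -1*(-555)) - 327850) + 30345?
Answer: -297489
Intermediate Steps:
B(K, f) = 16
(B(-213, -1*(-555)) - 327850) + 30345 = (16 - 327850) + 30345 = -327834 + 30345 = -297489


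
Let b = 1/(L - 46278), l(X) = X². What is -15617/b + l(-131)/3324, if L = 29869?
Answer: 851806106533/3324 ≈ 2.5626e+8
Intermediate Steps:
b = -1/16409 (b = 1/(29869 - 46278) = 1/(-16409) = -1/16409 ≈ -6.0942e-5)
-15617/b + l(-131)/3324 = -15617/(-1/16409) + (-131)²/3324 = -15617*(-16409) + 17161*(1/3324) = 256259353 + 17161/3324 = 851806106533/3324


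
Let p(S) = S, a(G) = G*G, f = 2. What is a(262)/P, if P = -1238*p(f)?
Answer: -17161/619 ≈ -27.724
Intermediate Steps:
a(G) = G²
P = -2476 (P = -1238*2 = -2476)
a(262)/P = 262²/(-2476) = 68644*(-1/2476) = -17161/619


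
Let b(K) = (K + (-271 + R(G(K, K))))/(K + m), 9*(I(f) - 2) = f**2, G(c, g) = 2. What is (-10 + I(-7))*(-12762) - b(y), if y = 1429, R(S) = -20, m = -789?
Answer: 10435911/320 ≈ 32612.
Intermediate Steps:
I(f) = 2 + f**2/9
b(K) = (-291 + K)/(-789 + K) (b(K) = (K + (-271 - 20))/(K - 789) = (K - 291)/(-789 + K) = (-291 + K)/(-789 + K))
(-10 + I(-7))*(-12762) - b(y) = (-10 + (2 + (1/9)*(-7)**2))*(-12762) - (-291 + 1429)/(-789 + 1429) = (-10 + (2 + (1/9)*49))*(-12762) - 1138/640 = (-10 + (2 + 49/9))*(-12762) - 1138/640 = (-10 + 67/9)*(-12762) - 1*569/320 = -23/9*(-12762) - 569/320 = 32614 - 569/320 = 10435911/320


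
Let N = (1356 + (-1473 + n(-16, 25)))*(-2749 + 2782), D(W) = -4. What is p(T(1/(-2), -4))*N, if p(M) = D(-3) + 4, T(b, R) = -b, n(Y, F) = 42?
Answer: 0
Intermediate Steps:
p(M) = 0 (p(M) = -4 + 4 = 0)
N = -2475 (N = (1356 + (-1473 + 42))*(-2749 + 2782) = (1356 - 1431)*33 = -75*33 = -2475)
p(T(1/(-2), -4))*N = 0*(-2475) = 0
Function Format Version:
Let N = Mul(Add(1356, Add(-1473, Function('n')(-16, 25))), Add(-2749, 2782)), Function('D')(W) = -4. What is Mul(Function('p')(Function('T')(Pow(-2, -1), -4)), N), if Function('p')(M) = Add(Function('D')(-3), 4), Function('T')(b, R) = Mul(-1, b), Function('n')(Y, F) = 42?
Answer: 0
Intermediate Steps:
Function('p')(M) = 0 (Function('p')(M) = Add(-4, 4) = 0)
N = -2475 (N = Mul(Add(1356, Add(-1473, 42)), Add(-2749, 2782)) = Mul(Add(1356, -1431), 33) = Mul(-75, 33) = -2475)
Mul(Function('p')(Function('T')(Pow(-2, -1), -4)), N) = Mul(0, -2475) = 0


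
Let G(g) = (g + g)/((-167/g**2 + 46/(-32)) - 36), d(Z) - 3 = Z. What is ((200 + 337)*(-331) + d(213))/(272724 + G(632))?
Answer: -2654728094193/4077701552636 ≈ -0.65104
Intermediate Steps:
d(Z) = 3 + Z
G(g) = 2*g/(-599/16 - 167/g**2) (G(g) = (2*g)/((-167/g**2 + 46*(-1/32)) - 36) = (2*g)/((-167/g**2 - 23/16) - 36) = (2*g)/((-23/16 - 167/g**2) - 36) = (2*g)/(-599/16 - 167/g**2) = 2*g/(-599/16 - 167/g**2))
((200 + 337)*(-331) + d(213))/(272724 + G(632)) = ((200 + 337)*(-331) + (3 + 213))/(272724 - 32*632**3/(2672 + 599*632**2)) = (537*(-331) + 216)/(272724 - 32*252435968/(2672 + 599*399424)) = (-177747 + 216)/(272724 - 32*252435968/(2672 + 239254976)) = -177531/(272724 - 32*252435968/239257648) = -177531/(272724 - 32*252435968*1/239257648) = -177531/(272724 - 504871936/14953603) = -177531/4077701552636/14953603 = -177531*14953603/4077701552636 = -2654728094193/4077701552636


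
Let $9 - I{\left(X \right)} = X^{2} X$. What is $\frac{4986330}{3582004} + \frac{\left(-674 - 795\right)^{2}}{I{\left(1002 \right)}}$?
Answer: $\frac{2504288993019913}{1801769502232998} \approx 1.3899$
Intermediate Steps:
$I{\left(X \right)} = 9 - X^{3}$ ($I{\left(X \right)} = 9 - X^{2} X = 9 - X^{3}$)
$\frac{4986330}{3582004} + \frac{\left(-674 - 795\right)^{2}}{I{\left(1002 \right)}} = \frac{4986330}{3582004} + \frac{\left(-674 - 795\right)^{2}}{9 - 1002^{3}} = 4986330 \cdot \frac{1}{3582004} + \frac{\left(-1469\right)^{2}}{9 - 1006012008} = \frac{2493165}{1791002} + \frac{2157961}{9 - 1006012008} = \frac{2493165}{1791002} + \frac{2157961}{-1006011999} = \frac{2493165}{1791002} + 2157961 \left(- \frac{1}{1006011999}\right) = \frac{2493165}{1791002} - \frac{2157961}{1006011999} = \frac{2504288993019913}{1801769502232998}$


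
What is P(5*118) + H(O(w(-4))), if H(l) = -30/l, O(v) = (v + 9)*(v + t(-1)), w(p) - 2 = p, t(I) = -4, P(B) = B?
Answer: 4135/7 ≈ 590.71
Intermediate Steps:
w(p) = 2 + p
O(v) = (-4 + v)*(9 + v) (O(v) = (v + 9)*(v - 4) = (9 + v)*(-4 + v) = (-4 + v)*(9 + v))
P(5*118) + H(O(w(-4))) = 5*118 - 30/(-36 + (2 - 4)² + 5*(2 - 4)) = 590 - 30/(-36 + (-2)² + 5*(-2)) = 590 - 30/(-36 + 4 - 10) = 590 - 30/(-42) = 590 - 30*(-1/42) = 590 + 5/7 = 4135/7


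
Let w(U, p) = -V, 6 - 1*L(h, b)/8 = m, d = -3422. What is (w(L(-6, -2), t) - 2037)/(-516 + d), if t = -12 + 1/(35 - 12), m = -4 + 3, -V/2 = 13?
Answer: 2011/3938 ≈ 0.51066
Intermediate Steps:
V = -26 (V = -2*13 = -26)
m = -1
L(h, b) = 56 (L(h, b) = 48 - 8*(-1) = 48 + 8 = 56)
t = -275/23 (t = -12 + 1/23 = -275/23 ≈ -11.957)
w(U, p) = 26 (w(U, p) = -1*(-26) = 26)
(w(L(-6, -2), t) - 2037)/(-516 + d) = (26 - 2037)/(-516 - 3422) = -2011/(-3938) = -2011*(-1/3938) = 2011/3938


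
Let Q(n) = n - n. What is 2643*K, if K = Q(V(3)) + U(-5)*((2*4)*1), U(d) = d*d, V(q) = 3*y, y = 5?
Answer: 528600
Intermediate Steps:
V(q) = 15 (V(q) = 3*5 = 15)
U(d) = d**2
Q(n) = 0
K = 200 (K = 0 + (-5)**2*((2*4)*1) = 0 + 25*(8*1) = 0 + 25*8 = 0 + 200 = 200)
2643*K = 2643*200 = 528600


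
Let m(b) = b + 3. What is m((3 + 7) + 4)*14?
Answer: 238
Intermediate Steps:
m(b) = 3 + b
m((3 + 7) + 4)*14 = (3 + ((3 + 7) + 4))*14 = (3 + (10 + 4))*14 = (3 + 14)*14 = 17*14 = 238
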